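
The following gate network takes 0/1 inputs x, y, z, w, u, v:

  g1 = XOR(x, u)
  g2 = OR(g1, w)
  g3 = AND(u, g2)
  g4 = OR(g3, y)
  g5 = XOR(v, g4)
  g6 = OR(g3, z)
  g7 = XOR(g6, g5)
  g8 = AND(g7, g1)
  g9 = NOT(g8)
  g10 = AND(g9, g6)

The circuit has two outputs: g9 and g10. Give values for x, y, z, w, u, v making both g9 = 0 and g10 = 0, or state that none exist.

x=1, y=0, z=0, w=1, u=0, v=1

Check with x=1, y=0, z=0, w=1, u=0, v=1:
g1 = XOR(x, u) = XOR(1, 0) = 1
g2 = OR(g1, w) = OR(1, 1) = 1
g3 = AND(u, g2) = AND(0, 1) = 0
g4 = OR(g3, y) = OR(0, 0) = 0
g5 = XOR(v, g4) = XOR(1, 0) = 1
g6 = OR(g3, z) = OR(0, 0) = 0
g7 = XOR(g6, g5) = XOR(0, 1) = 1
g8 = AND(g7, g1) = AND(1, 1) = 1
g9 = NOT(g8) = NOT 1 = 0
g10 = AND(g9, g6) = AND(0, 0) = 0
So g9 = 0 and g10 = 0.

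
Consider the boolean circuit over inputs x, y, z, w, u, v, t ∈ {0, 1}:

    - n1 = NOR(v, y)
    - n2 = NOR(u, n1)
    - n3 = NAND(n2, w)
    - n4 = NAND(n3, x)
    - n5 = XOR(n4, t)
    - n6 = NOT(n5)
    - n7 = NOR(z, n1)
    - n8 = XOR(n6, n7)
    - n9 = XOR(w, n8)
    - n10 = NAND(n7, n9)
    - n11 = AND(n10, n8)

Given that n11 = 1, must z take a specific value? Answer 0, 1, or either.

either

Both values of z occur among assignments with n11 = 1:
  z=0: x=0, y=0, z=0, w=0, u=0, v=0, t=1
  z=1: x=0, y=0, z=1, w=0, u=0, v=0, t=1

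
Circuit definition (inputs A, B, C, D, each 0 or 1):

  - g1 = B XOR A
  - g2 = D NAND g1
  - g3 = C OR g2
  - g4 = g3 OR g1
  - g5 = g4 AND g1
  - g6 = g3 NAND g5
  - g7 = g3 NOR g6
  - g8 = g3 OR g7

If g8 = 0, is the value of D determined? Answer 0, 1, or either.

1

g8 = g3 OR g7 must be 0, so both g3 = 0 and g7 = 0.
g3 = C OR g2 must be 0, so both C = 0 and g2 = 0.
g7 = g3 NOR g6 must be 0, so at least one of g3, g6 is 1.
Every assignment with g8 = 0 has D = 1; there are 2 such assignment(s).
  A=0, B=1, C=0, D=1
  A=1, B=0, C=0, D=1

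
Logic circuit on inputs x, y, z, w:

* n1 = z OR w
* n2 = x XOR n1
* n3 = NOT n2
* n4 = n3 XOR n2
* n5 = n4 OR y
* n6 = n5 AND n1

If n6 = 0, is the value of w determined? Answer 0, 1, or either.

n6 = n5 AND n1 must be 0, so at least one of n5, n1 is 0.
Every assignment with n6 = 0 has w = 0; there are 4 such assignment(s).
  x=0, y=0, z=0, w=0
  x=0, y=1, z=0, w=0
  x=1, y=0, z=0, w=0
  x=1, y=1, z=0, w=0

0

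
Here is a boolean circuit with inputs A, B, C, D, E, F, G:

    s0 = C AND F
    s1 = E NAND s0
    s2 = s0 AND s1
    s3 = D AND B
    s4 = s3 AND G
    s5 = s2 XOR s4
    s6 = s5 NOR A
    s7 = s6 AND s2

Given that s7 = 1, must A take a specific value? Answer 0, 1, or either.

s7 = s6 AND s2 must be 1, so both s6 = 1 and s2 = 1.
s6 = s5 NOR A must be 1, so both s5 = 0 and A = 0.
Every assignment with s7 = 1 has A = 0; there are 1 such assignment(s).
  A=0, B=1, C=1, D=1, E=0, F=1, G=1

0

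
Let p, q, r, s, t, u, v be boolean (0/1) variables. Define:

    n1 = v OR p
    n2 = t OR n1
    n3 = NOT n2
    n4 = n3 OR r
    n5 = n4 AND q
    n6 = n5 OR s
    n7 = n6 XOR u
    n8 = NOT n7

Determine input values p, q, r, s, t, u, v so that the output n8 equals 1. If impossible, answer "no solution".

n8 = NOT n7 must be 1, so n7 = 0.
n7 = n6 XOR u must be 0, so n6 and u are equal.
Check with p=1, q=0, r=0, s=1, t=1, u=1, v=0:
n1 = v OR p = 0 OR 1 = 1
n2 = t OR n1 = 1 OR 1 = 1
n3 = NOT n2 = NOT 1 = 0
n4 = n3 OR r = 0 OR 0 = 0
n5 = n4 AND q = 0 AND 0 = 0
n6 = n5 OR s = 0 OR 1 = 1
n7 = n6 XOR u = 1 XOR 1 = 0
n8 = NOT n7 = NOT 0 = 1
So n8 = 1 as required.

p=1, q=0, r=0, s=1, t=1, u=1, v=0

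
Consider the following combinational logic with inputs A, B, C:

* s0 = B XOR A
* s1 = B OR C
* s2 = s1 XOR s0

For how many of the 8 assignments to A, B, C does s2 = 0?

4

s2 = s1 XOR s0 must be 0, so s1 and s0 are equal.
Satisfying assignments:
  A=0, B=0, C=0
  A=0, B=1, C=0
  A=0, B=1, C=1
  A=1, B=0, C=1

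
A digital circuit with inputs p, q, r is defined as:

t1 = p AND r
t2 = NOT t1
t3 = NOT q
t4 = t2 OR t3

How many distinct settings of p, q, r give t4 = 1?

7

t4 = t2 OR t3 must be 1, so at least one of t2, t3 is 1.
Enumerating the 8 input combinations, 7 give t4 = 1 and 1 give t4 = 0.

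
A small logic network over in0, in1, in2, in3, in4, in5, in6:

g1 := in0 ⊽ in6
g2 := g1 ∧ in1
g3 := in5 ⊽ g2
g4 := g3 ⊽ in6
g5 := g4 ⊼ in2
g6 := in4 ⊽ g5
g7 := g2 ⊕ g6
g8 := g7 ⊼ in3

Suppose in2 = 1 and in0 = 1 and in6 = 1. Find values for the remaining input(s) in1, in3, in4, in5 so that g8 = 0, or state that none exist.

no solution exists

With in2 = 1 and in0 = 1 and in6 = 1 fixed, none of the 16 settings of in1, in3, in4, in5 give g8 = 0.
For example, with in1=1, in3=0, in4=1, in5=1:
g1 = in0 ⊽ in6 = 1 ⊽ 1 = 0
g2 = g1 ∧ in1 = 0 ∧ 1 = 0
g3 = in5 ⊽ g2 = 1 ⊽ 0 = 0
g4 = g3 ⊽ in6 = 0 ⊽ 1 = 0
g5 = g4 ⊼ in2 = 0 ⊼ 1 = 1
g6 = in4 ⊽ g5 = 1 ⊽ 1 = 0
g7 = g2 ⊕ g6 = 0 ⊕ 0 = 0
g8 = g7 ⊼ in3 = 0 ⊼ 0 = 1
giving g8 = 1 ≠ 0.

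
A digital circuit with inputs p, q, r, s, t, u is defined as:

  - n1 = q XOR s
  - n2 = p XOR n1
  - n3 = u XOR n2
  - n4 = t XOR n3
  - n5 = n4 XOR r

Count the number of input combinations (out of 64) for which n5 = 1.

n5 = n4 XOR r must be 1, so n4 and r differ.
Enumerating the 64 input combinations, 32 give n5 = 1 and 32 give n5 = 0.

32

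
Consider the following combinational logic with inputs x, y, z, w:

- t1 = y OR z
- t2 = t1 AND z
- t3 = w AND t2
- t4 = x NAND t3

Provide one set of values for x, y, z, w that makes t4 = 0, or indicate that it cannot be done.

x=1 y=0 z=1 w=1

t4 = x NAND t3 must be 0, so both x = 1 and t3 = 1.
t3 = w AND t2 must be 1, so both w = 1 and t2 = 1.
t2 = t1 AND z must be 1, so both t1 = 1 and z = 1.
Check with x=1 y=0 z=1 w=1:
t1 = y OR z = 0 OR 1 = 1
t2 = t1 AND z = 1 AND 1 = 1
t3 = w AND t2 = 1 AND 1 = 1
t4 = x NAND t3 = 1 NAND 1 = 0
So t4 = 0 as required.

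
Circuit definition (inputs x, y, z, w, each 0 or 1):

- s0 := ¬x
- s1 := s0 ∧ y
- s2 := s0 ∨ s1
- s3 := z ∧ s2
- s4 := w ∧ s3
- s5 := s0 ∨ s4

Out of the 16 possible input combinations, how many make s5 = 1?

8

s5 = s0 ∨ s4 must be 1, so at least one of s0, s4 is 1.
Enumerating the 16 input combinations, 8 give s5 = 1 and 8 give s5 = 0.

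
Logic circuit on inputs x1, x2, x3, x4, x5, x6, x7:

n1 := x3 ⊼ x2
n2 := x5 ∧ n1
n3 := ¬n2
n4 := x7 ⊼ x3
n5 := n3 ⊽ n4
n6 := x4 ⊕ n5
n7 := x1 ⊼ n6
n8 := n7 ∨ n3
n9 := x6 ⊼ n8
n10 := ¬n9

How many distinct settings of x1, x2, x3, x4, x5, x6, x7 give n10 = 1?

58

n10 = ¬n9 must be 1, so n9 = 0.
n9 = x6 ⊼ n8 must be 0, so both x6 = 1 and n8 = 1.
Enumerating the 128 input combinations, 58 give n10 = 1 and 70 give n10 = 0.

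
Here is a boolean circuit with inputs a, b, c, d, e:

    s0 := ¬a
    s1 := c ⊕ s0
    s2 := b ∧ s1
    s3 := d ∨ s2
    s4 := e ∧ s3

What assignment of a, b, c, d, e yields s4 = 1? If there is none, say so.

a=0 b=0 c=0 d=1 e=1

s4 = e ∧ s3 must be 1, so both e = 1 and s3 = 1.
s3 = d ∨ s2 must be 1, so at least one of d, s2 is 1.
Check with a=0 b=0 c=0 d=1 e=1:
s0 = ¬a = ¬0 = 1
s1 = c ⊕ s0 = 0 ⊕ 1 = 1
s2 = b ∧ s1 = 0 ∧ 1 = 0
s3 = d ∨ s2 = 1 ∨ 0 = 1
s4 = e ∧ s3 = 1 ∧ 1 = 1
So s4 = 1 as required.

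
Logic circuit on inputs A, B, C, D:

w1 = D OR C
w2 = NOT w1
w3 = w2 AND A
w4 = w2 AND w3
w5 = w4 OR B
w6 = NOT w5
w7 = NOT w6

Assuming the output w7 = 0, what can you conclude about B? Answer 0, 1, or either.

0

w7 = NOT w6 must be 0, so w6 = 1.
w6 = NOT w5 must be 1, so w5 = 0.
w5 = w4 OR B must be 0, so both w4 = 0 and B = 0.
Every assignment with w7 = 0 has B = 0; there are 7 such assignment(s).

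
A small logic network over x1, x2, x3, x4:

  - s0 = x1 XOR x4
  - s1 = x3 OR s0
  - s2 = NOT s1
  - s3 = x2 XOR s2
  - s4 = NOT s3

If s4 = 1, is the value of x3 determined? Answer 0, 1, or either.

either

Both values of x3 occur among assignments with s4 = 1:
  x3=0: x1=0, x2=0, x3=0, x4=1
  x3=1: x1=0, x2=0, x3=1, x4=0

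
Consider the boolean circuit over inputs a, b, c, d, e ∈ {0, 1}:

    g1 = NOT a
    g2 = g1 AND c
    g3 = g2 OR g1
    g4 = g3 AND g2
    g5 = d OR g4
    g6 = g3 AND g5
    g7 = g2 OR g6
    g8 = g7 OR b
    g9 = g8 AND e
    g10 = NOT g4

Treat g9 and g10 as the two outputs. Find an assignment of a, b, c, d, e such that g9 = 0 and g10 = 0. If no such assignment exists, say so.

Check with a=0 b=0 c=1 d=1 e=0:
g1 = NOT a = NOT 0 = 1
g2 = g1 AND c = 1 AND 1 = 1
g3 = g2 OR g1 = 1 OR 1 = 1
g4 = g3 AND g2 = 1 AND 1 = 1
g5 = d OR g4 = 1 OR 1 = 1
g6 = g3 AND g5 = 1 AND 1 = 1
g7 = g2 OR g6 = 1 OR 1 = 1
g8 = g7 OR b = 1 OR 0 = 1
g9 = g8 AND e = 1 AND 0 = 0
g10 = NOT g4 = NOT 1 = 0
So g9 = 0 and g10 = 0.

a=0 b=0 c=1 d=1 e=0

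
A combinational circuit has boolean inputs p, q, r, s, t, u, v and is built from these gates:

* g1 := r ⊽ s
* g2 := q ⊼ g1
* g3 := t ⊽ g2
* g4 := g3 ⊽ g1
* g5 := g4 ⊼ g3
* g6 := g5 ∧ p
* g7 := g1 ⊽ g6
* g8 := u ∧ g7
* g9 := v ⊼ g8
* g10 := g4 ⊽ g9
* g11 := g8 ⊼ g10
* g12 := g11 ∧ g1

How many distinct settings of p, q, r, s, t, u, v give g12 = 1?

32

g12 = g11 ∧ g1 must be 1, so both g11 = 1 and g1 = 1.
Enumerating the 128 input combinations, 32 give g12 = 1 and 96 give g12 = 0.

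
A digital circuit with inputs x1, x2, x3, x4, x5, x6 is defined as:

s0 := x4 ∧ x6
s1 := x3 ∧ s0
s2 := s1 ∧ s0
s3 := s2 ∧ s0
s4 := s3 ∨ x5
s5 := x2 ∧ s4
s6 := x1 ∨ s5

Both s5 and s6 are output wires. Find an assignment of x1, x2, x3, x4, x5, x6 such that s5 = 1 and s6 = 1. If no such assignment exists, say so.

x1=0 x2=1 x3=1 x4=1 x5=0 x6=1

Check with x1=0 x2=1 x3=1 x4=1 x5=0 x6=1:
s0 = x4 ∧ x6 = 1 ∧ 1 = 1
s1 = x3 ∧ s0 = 1 ∧ 1 = 1
s2 = s1 ∧ s0 = 1 ∧ 1 = 1
s3 = s2 ∧ s0 = 1 ∧ 1 = 1
s4 = s3 ∨ x5 = 1 ∨ 0 = 1
s5 = x2 ∧ s4 = 1 ∧ 1 = 1
s6 = x1 ∨ s5 = 0 ∨ 1 = 1
So s5 = 1 and s6 = 1.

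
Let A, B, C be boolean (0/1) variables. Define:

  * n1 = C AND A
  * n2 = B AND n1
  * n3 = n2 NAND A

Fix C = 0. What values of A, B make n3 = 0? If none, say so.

With C = 0 fixed, none of the 4 settings of A, B give n3 = 0.
For example, with A=1, B=0:
n1 = C AND A = 0 AND 1 = 0
n2 = B AND n1 = 0 AND 0 = 0
n3 = n2 NAND A = 0 NAND 1 = 1
giving n3 = 1 ≠ 0.

no solution exists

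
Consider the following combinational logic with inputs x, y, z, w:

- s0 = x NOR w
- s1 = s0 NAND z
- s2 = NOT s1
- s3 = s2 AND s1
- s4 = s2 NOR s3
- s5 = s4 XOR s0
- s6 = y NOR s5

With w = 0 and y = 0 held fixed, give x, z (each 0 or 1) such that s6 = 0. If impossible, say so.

s6 = y NOR s5 must be 0, so at least one of y, s5 is 1.
Check with w = 0 and y = 0 and x=1, z=1:
s0 = x NOR w = 1 NOR 0 = 0
s1 = s0 NAND z = 0 NAND 1 = 1
s2 = NOT s1 = NOT 1 = 0
s3 = s2 AND s1 = 0 AND 1 = 0
s4 = s2 NOR s3 = 0 NOR 0 = 1
s5 = s4 XOR s0 = 1 XOR 0 = 1
s6 = y NOR s5 = 0 NOR 1 = 0
So s6 = 0.

x=1, z=1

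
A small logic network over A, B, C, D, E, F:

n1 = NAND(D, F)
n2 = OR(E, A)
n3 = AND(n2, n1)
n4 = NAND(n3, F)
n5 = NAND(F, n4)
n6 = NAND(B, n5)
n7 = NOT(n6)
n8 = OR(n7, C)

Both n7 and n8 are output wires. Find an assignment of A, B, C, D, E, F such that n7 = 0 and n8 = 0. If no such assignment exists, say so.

Check with A=1, B=0, C=0, D=0, E=1, F=1:
n1 = NAND(D, F) = NAND(0, 1) = 1
n2 = OR(E, A) = OR(1, 1) = 1
n3 = AND(n2, n1) = AND(1, 1) = 1
n4 = NAND(n3, F) = NAND(1, 1) = 0
n5 = NAND(F, n4) = NAND(1, 0) = 1
n6 = NAND(B, n5) = NAND(0, 1) = 1
n7 = NOT(n6) = NOT 1 = 0
n8 = OR(n7, C) = OR(0, 0) = 0
So n7 = 0 and n8 = 0.

A=1, B=0, C=0, D=0, E=1, F=1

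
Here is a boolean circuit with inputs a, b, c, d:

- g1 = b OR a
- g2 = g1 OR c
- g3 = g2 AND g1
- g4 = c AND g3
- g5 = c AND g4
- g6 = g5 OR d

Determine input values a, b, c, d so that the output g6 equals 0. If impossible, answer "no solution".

a=1, b=0, c=0, d=0

Check with a=1, b=0, c=0, d=0:
g1 = b OR a = 0 OR 1 = 1
g2 = g1 OR c = 1 OR 0 = 1
g3 = g2 AND g1 = 1 AND 1 = 1
g4 = c AND g3 = 0 AND 1 = 0
g5 = c AND g4 = 0 AND 0 = 0
g6 = g5 OR d = 0 OR 0 = 0
So g6 = 0 as required.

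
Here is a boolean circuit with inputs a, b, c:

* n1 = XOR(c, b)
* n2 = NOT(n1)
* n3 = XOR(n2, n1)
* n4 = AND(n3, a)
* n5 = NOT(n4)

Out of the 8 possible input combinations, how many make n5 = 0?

n5 = NOT(n4) must be 0, so n4 = 1.
n4 = AND(n3, a) must be 1, so both n3 = 1 and a = 1.
Satisfying assignments:
  a=1, b=0, c=0
  a=1, b=0, c=1
  a=1, b=1, c=0
  a=1, b=1, c=1

4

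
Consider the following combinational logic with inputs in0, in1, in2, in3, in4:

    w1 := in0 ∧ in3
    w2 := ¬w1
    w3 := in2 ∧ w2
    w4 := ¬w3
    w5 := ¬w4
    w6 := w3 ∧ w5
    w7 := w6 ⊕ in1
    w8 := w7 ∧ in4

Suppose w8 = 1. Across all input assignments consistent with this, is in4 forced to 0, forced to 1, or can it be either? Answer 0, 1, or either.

1

w8 = w7 ∧ in4 must be 1, so both w7 = 1 and in4 = 1.
Every assignment with w8 = 1 has in4 = 1; there are 8 such assignment(s).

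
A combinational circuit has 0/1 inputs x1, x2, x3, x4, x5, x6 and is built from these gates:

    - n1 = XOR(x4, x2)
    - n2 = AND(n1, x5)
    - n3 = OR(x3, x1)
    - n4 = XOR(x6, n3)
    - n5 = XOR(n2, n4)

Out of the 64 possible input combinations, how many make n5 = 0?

n5 = XOR(n2, n4) must be 0, so n2 and n4 are equal.
Enumerating the 64 input combinations, 32 give n5 = 0 and 32 give n5 = 1.

32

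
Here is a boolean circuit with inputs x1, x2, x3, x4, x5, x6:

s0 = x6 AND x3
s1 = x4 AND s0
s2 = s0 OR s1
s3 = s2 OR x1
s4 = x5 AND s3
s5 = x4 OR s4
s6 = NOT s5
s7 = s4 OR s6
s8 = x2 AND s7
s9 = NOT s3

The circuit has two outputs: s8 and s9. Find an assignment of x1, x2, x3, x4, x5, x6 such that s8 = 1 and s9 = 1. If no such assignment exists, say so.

Check with x1=0, x2=1, x3=0, x4=0, x5=1, x6=0:
s0 = x6 AND x3 = 0 AND 0 = 0
s1 = x4 AND s0 = 0 AND 0 = 0
s2 = s0 OR s1 = 0 OR 0 = 0
s3 = s2 OR x1 = 0 OR 0 = 0
s4 = x5 AND s3 = 1 AND 0 = 0
s5 = x4 OR s4 = 0 OR 0 = 0
s6 = NOT s5 = NOT 0 = 1
s7 = s4 OR s6 = 0 OR 1 = 1
s8 = x2 AND s7 = 1 AND 1 = 1
s9 = NOT s3 = NOT 0 = 1
So s8 = 1 and s9 = 1.

x1=0, x2=1, x3=0, x4=0, x5=1, x6=0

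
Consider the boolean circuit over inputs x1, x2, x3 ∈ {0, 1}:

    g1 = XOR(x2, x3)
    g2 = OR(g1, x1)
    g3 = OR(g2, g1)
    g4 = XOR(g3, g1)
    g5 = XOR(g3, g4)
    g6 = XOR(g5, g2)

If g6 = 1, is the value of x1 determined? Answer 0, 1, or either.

g6 = XOR(g5, g2) must be 1, so g5 and g2 differ.
Every assignment with g6 = 1 has x1 = 1; there are 2 such assignment(s).
  x1=1, x2=0, x3=0
  x1=1, x2=1, x3=1

1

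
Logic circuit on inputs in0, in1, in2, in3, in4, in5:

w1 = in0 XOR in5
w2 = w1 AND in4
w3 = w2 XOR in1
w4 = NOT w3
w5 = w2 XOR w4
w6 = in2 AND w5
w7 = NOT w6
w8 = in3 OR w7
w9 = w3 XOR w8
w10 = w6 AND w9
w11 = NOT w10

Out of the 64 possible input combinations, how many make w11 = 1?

w11 = NOT w10 must be 1, so w10 = 0.
w10 = w6 AND w9 must be 0, so at least one of w6, w9 is 0.
Enumerating the 64 input combinations, 56 give w11 = 1 and 8 give w11 = 0.

56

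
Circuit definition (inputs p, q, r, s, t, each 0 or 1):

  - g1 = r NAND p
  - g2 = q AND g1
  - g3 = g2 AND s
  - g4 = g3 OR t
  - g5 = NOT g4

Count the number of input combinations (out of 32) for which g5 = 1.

g5 = NOT g4 must be 1, so g4 = 0.
g4 = g3 OR t must be 0, so both g3 = 0 and t = 0.
Enumerating the 32 input combinations, 13 give g5 = 1 and 19 give g5 = 0.

13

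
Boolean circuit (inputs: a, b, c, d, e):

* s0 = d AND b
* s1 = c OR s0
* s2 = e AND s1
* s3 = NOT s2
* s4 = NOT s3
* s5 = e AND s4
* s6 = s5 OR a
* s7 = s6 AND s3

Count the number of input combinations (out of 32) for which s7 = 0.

s7 = s6 AND s3 must be 0, so at least one of s6, s3 is 0.
Enumerating the 32 input combinations, 21 give s7 = 0 and 11 give s7 = 1.

21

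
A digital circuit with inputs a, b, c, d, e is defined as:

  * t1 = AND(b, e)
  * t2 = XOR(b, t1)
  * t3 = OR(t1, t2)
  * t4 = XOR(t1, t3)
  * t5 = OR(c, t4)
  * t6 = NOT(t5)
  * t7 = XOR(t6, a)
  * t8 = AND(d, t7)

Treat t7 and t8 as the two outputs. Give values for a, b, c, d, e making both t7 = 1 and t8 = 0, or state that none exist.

Check with a=0, b=0, c=0, d=0, e=1:
t1 = AND(b, e) = AND(0, 1) = 0
t2 = XOR(b, t1) = XOR(0, 0) = 0
t3 = OR(t1, t2) = OR(0, 0) = 0
t4 = XOR(t1, t3) = XOR(0, 0) = 0
t5 = OR(c, t4) = OR(0, 0) = 0
t6 = NOT(t5) = NOT 0 = 1
t7 = XOR(t6, a) = XOR(1, 0) = 1
t8 = AND(d, t7) = AND(0, 1) = 0
So t7 = 1 and t8 = 0.

a=0, b=0, c=0, d=0, e=1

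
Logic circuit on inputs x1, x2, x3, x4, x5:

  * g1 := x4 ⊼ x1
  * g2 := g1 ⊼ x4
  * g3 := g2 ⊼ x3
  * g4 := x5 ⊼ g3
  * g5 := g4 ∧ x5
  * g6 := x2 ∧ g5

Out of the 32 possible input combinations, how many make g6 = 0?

g6 = x2 ∧ g5 must be 0, so at least one of x2, g5 is 0.
Enumerating the 32 input combinations, 29 give g6 = 0 and 3 give g6 = 1.

29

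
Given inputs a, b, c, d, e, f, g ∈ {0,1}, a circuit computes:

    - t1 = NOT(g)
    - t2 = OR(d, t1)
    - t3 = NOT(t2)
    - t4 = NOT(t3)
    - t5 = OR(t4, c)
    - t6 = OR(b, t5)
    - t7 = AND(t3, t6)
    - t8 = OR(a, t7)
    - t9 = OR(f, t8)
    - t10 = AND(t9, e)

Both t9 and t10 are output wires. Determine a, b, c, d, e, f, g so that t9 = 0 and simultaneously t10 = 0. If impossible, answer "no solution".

Check with a=0 b=0 c=1 d=1 e=1 f=0 g=1:
t1 = NOT(g) = NOT 1 = 0
t2 = OR(d, t1) = OR(1, 0) = 1
t3 = NOT(t2) = NOT 1 = 0
t4 = NOT(t3) = NOT 0 = 1
t5 = OR(t4, c) = OR(1, 1) = 1
t6 = OR(b, t5) = OR(0, 1) = 1
t7 = AND(t3, t6) = AND(0, 1) = 0
t8 = OR(a, t7) = OR(0, 0) = 0
t9 = OR(f, t8) = OR(0, 0) = 0
t10 = AND(t9, e) = AND(0, 1) = 0
So t9 = 0 and t10 = 0.

a=0 b=0 c=1 d=1 e=1 f=0 g=1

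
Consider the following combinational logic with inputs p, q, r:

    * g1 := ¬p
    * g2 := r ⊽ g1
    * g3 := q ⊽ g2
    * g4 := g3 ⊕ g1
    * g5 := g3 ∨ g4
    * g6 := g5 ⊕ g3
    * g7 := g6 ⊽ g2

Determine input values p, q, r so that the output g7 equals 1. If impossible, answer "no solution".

p=0, q=0, r=1

g7 = g6 ⊽ g2 must be 1, so both g6 = 0 and g2 = 0.
g6 = g5 ⊕ g3 must be 0, so g5 and g3 are equal.
g2 = r ⊽ g1 must be 0, so at least one of r, g1 is 1.
Check with p=0, q=0, r=1:
g1 = ¬p = ¬0 = 1
g2 = r ⊽ g1 = 1 ⊽ 1 = 0
g3 = q ⊽ g2 = 0 ⊽ 0 = 1
g4 = g3 ⊕ g1 = 1 ⊕ 1 = 0
g5 = g3 ∨ g4 = 1 ∨ 0 = 1
g6 = g5 ⊕ g3 = 1 ⊕ 1 = 0
g7 = g6 ⊽ g2 = 0 ⊽ 0 = 1
So g7 = 1 as required.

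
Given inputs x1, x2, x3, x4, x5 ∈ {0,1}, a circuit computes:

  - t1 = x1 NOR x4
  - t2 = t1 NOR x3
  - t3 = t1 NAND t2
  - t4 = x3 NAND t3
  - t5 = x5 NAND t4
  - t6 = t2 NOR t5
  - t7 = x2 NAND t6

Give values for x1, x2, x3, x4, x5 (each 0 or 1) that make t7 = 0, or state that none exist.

Check with x1=0 x2=1 x3=0 x4=0 x5=1:
t1 = x1 NOR x4 = 0 NOR 0 = 1
t2 = t1 NOR x3 = 1 NOR 0 = 0
t3 = t1 NAND t2 = 1 NAND 0 = 1
t4 = x3 NAND t3 = 0 NAND 1 = 1
t5 = x5 NAND t4 = 1 NAND 1 = 0
t6 = t2 NOR t5 = 0 NOR 0 = 1
t7 = x2 NAND t6 = 1 NAND 1 = 0
So t7 = 0 as required.

x1=0 x2=1 x3=0 x4=0 x5=1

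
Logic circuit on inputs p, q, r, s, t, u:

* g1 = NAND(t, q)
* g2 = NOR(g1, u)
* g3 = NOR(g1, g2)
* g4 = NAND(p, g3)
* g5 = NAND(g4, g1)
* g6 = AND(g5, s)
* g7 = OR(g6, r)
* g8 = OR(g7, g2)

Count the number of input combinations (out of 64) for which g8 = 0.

26

g8 = OR(g7, g2) must be 0, so both g7 = 0 and g2 = 0.
g7 = OR(g6, r) must be 0, so both g6 = 0 and r = 0.
g2 = NOR(g1, u) must be 0, so at least one of g1, u is 1.
Enumerating the 64 input combinations, 26 give g8 = 0 and 38 give g8 = 1.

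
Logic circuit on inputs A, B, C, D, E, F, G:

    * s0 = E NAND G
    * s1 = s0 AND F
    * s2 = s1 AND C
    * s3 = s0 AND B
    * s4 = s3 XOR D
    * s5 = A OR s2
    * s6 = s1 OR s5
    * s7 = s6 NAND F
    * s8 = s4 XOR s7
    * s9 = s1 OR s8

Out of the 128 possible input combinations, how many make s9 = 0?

s9 = s1 OR s8 must be 0, so both s1 = 0 and s8 = 0.
s1 = s0 AND F must be 0, so at least one of s0, F is 0.
Enumerating the 128 input combinations, 40 give s9 = 0 and 88 give s9 = 1.

40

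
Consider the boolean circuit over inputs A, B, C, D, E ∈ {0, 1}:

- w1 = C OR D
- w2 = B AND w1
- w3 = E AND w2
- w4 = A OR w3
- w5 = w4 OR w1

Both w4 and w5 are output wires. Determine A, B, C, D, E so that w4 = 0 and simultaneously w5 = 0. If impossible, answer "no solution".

A=0 B=1 C=0 D=0 E=1

Check with A=0 B=1 C=0 D=0 E=1:
w1 = C OR D = 0 OR 0 = 0
w2 = B AND w1 = 1 AND 0 = 0
w3 = E AND w2 = 1 AND 0 = 0
w4 = A OR w3 = 0 OR 0 = 0
w5 = w4 OR w1 = 0 OR 0 = 0
So w4 = 0 and w5 = 0.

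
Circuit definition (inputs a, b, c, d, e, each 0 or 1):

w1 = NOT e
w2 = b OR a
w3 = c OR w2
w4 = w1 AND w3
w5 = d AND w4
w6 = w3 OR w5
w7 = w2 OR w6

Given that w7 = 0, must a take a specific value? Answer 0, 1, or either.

0

w7 = w2 OR w6 must be 0, so both w2 = 0 and w6 = 0.
w2 = b OR a must be 0, so both b = 0 and a = 0.
Every assignment with w7 = 0 has a = 0; there are 4 such assignment(s).
  a=0, b=0, c=0, d=0, e=0
  a=0, b=0, c=0, d=0, e=1
  a=0, b=0, c=0, d=1, e=0
  a=0, b=0, c=0, d=1, e=1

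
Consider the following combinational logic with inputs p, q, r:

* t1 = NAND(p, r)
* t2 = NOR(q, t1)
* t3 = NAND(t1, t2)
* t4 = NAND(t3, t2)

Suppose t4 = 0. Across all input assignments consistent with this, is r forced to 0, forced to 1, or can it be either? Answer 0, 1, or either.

t4 = NAND(t3, t2) must be 0, so both t3 = 1 and t2 = 1.
Every assignment with t4 = 0 has r = 1; there are 1 such assignment(s).
  p=1, q=0, r=1

1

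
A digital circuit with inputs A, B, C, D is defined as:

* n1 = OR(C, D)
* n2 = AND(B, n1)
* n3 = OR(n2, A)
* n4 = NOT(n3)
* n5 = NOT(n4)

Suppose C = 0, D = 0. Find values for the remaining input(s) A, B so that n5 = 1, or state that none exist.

A=1 B=0

Check with C = 0, D = 0 and A=1, B=0:
n1 = OR(C, D) = OR(0, 0) = 0
n2 = AND(B, n1) = AND(0, 0) = 0
n3 = OR(n2, A) = OR(0, 1) = 1
n4 = NOT(n3) = NOT 1 = 0
n5 = NOT(n4) = NOT 0 = 1
So n5 = 1.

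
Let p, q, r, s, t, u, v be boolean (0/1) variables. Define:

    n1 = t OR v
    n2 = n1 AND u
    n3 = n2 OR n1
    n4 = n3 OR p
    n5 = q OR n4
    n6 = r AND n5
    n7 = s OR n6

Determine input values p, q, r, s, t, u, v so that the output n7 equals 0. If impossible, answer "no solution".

Check with p=1 q=1 r=0 s=0 t=0 u=1 v=0:
n1 = t OR v = 0 OR 0 = 0
n2 = n1 AND u = 0 AND 1 = 0
n3 = n2 OR n1 = 0 OR 0 = 0
n4 = n3 OR p = 0 OR 1 = 1
n5 = q OR n4 = 1 OR 1 = 1
n6 = r AND n5 = 0 AND 1 = 0
n7 = s OR n6 = 0 OR 0 = 0
So n7 = 0 as required.

p=1 q=1 r=0 s=0 t=0 u=1 v=0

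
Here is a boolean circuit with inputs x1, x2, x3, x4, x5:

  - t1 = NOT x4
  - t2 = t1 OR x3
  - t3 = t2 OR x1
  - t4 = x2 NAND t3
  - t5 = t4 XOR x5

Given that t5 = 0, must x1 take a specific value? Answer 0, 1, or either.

Both values of x1 occur among assignments with t5 = 0:
  x1=0: x1=0, x2=0, x3=0, x4=0, x5=1
  x1=1: x1=1, x2=0, x3=0, x4=0, x5=1

either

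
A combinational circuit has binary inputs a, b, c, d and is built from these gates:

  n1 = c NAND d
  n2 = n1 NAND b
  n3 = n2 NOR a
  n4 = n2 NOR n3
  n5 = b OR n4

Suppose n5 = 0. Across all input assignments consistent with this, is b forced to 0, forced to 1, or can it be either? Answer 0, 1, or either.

0

n5 = b OR n4 must be 0, so both b = 0 and n4 = 0.
n4 = n2 NOR n3 must be 0, so at least one of n2, n3 is 1.
Every assignment with n5 = 0 has b = 0; there are 8 such assignment(s).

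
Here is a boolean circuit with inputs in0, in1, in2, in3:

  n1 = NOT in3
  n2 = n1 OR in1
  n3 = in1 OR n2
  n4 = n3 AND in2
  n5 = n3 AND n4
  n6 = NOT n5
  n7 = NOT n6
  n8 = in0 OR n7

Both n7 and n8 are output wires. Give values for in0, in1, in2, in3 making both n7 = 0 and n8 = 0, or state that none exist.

Check with in0=0 in1=1 in2=0 in3=1:
n1 = NOT in3 = NOT 1 = 0
n2 = n1 OR in1 = 0 OR 1 = 1
n3 = in1 OR n2 = 1 OR 1 = 1
n4 = n3 AND in2 = 1 AND 0 = 0
n5 = n3 AND n4 = 1 AND 0 = 0
n6 = NOT n5 = NOT 0 = 1
n7 = NOT n6 = NOT 1 = 0
n8 = in0 OR n7 = 0 OR 0 = 0
So n7 = 0 and n8 = 0.

in0=0 in1=1 in2=0 in3=1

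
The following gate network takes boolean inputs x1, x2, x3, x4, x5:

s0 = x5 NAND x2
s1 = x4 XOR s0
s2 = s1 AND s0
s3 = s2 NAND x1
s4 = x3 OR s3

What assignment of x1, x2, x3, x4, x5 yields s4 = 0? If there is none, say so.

x1=1 x2=1 x3=0 x4=0 x5=0

s4 = x3 OR s3 must be 0, so both x3 = 0 and s3 = 0.
Check with x1=1 x2=1 x3=0 x4=0 x5=0:
s0 = x5 NAND x2 = 0 NAND 1 = 1
s1 = x4 XOR s0 = 0 XOR 1 = 1
s2 = s1 AND s0 = 1 AND 1 = 1
s3 = s2 NAND x1 = 1 NAND 1 = 0
s4 = x3 OR s3 = 0 OR 0 = 0
So s4 = 0 as required.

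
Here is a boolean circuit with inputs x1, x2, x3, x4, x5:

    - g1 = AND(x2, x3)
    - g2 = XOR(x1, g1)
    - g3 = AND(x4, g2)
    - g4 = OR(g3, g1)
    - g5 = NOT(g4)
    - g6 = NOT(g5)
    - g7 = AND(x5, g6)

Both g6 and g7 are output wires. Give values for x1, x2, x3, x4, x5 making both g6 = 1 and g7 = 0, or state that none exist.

Check with x1=1 x2=1 x3=1 x4=1 x5=0:
g1 = AND(x2, x3) = AND(1, 1) = 1
g2 = XOR(x1, g1) = XOR(1, 1) = 0
g3 = AND(x4, g2) = AND(1, 0) = 0
g4 = OR(g3, g1) = OR(0, 1) = 1
g5 = NOT(g4) = NOT 1 = 0
g6 = NOT(g5) = NOT 0 = 1
g7 = AND(x5, g6) = AND(0, 1) = 0
So g6 = 1 and g7 = 0.

x1=1 x2=1 x3=1 x4=1 x5=0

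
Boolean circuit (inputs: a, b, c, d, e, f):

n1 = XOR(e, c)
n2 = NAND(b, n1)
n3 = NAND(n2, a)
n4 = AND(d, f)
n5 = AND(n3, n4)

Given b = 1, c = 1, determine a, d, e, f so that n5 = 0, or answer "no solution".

Check with b = 1, c = 1 and a=1, d=1, e=1, f=1:
n1 = XOR(e, c) = XOR(1, 1) = 0
n2 = NAND(b, n1) = NAND(1, 0) = 1
n3 = NAND(n2, a) = NAND(1, 1) = 0
n4 = AND(d, f) = AND(1, 1) = 1
n5 = AND(n3, n4) = AND(0, 1) = 0
So n5 = 0.

a=1, d=1, e=1, f=1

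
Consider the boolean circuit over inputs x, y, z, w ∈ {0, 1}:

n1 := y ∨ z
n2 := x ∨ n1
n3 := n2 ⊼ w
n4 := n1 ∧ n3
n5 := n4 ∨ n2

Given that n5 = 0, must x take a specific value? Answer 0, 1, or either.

0

n5 = n4 ∨ n2 must be 0, so both n4 = 0 and n2 = 0.
n4 = n1 ∧ n3 must be 0, so at least one of n1, n3 is 0.
Every assignment with n5 = 0 has x = 0; there are 2 such assignment(s).
  x=0, y=0, z=0, w=0
  x=0, y=0, z=0, w=1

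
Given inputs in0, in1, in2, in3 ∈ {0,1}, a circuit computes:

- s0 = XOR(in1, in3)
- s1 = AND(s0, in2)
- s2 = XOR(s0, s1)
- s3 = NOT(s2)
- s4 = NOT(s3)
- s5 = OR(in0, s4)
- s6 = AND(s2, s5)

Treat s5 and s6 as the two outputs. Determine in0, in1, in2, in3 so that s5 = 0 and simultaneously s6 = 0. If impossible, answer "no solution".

in0=0 in1=1 in2=1 in3=1

Check with in0=0 in1=1 in2=1 in3=1:
s0 = XOR(in1, in3) = XOR(1, 1) = 0
s1 = AND(s0, in2) = AND(0, 1) = 0
s2 = XOR(s0, s1) = XOR(0, 0) = 0
s3 = NOT(s2) = NOT 0 = 1
s4 = NOT(s3) = NOT 1 = 0
s5 = OR(in0, s4) = OR(0, 0) = 0
s6 = AND(s2, s5) = AND(0, 0) = 0
So s5 = 0 and s6 = 0.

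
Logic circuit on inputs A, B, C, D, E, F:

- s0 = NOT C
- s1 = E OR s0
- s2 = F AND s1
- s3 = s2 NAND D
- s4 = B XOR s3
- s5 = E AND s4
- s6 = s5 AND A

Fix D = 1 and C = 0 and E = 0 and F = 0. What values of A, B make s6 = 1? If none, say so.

no solution exists

With D = 1 and C = 0 and E = 0 and F = 0 fixed, none of the 4 settings of A, B give s6 = 1.
For example, with A=1, B=0:
s0 = NOT C = NOT 0 = 1
s1 = E OR s0 = 0 OR 1 = 1
s2 = F AND s1 = 0 AND 1 = 0
s3 = s2 NAND D = 0 NAND 1 = 1
s4 = B XOR s3 = 0 XOR 1 = 1
s5 = E AND s4 = 0 AND 1 = 0
s6 = s5 AND A = 0 AND 1 = 0
giving s6 = 0 ≠ 1.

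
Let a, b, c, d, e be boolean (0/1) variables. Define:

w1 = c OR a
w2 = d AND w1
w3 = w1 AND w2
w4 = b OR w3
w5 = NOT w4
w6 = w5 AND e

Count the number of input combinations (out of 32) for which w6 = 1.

5

w6 = w5 AND e must be 1, so both w5 = 1 and e = 1.
w5 = NOT w4 must be 1, so w4 = 0.
Enumerating the 32 input combinations, 5 give w6 = 1 and 27 give w6 = 0.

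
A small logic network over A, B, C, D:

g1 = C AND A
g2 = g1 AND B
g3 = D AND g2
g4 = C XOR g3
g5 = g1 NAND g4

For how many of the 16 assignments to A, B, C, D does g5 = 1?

13

g5 = g1 NAND g4 must be 1, so at least one of g1, g4 is 0.
Enumerating the 16 input combinations, 13 give g5 = 1 and 3 give g5 = 0.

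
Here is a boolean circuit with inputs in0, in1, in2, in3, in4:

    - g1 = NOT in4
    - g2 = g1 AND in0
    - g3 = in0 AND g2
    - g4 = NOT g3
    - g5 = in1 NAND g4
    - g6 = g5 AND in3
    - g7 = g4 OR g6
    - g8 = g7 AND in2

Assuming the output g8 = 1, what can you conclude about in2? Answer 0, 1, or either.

1

g8 = g7 AND in2 must be 1, so both g7 = 1 and in2 = 1.
g7 = g4 OR g6 must be 1, so at least one of g4, g6 is 1.
Every assignment with g8 = 1 has in2 = 1; there are 14 such assignment(s).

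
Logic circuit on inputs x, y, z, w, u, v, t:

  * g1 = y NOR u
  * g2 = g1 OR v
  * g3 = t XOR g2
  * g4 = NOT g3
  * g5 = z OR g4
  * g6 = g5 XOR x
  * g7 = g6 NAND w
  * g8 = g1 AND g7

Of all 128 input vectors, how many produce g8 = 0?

g8 = g1 AND g7 must be 0, so at least one of g1, g7 is 0.
Enumerating the 128 input combinations, 104 give g8 = 0 and 24 give g8 = 1.

104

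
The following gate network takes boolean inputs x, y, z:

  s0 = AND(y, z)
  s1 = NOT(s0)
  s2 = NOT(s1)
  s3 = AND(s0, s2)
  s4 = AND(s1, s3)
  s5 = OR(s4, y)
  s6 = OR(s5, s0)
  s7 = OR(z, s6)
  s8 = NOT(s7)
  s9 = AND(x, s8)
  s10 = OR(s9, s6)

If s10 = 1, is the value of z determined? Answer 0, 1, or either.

either

Both values of z occur among assignments with s10 = 1:
  z=0: x=0, y=1, z=0
  z=1: x=0, y=1, z=1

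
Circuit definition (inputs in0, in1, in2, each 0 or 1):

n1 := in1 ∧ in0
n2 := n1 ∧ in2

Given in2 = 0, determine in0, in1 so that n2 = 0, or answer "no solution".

n2 = n1 ∧ in2 must be 0, so at least one of n1, in2 is 0.
Check with in2 = 0 and in0=1, in1=0:
n1 = in1 ∧ in0 = 0 ∧ 1 = 0
n2 = n1 ∧ in2 = 0 ∧ 0 = 0
So n2 = 0.

in0=1, in1=0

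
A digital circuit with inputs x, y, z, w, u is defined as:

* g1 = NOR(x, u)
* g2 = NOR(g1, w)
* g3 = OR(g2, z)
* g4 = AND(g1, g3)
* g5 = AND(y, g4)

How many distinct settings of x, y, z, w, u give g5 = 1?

2

g5 = AND(y, g4) must be 1, so both y = 1 and g4 = 1.
g4 = AND(g1, g3) must be 1, so both g1 = 1 and g3 = 1.
g1 = NOR(x, u) must be 1, so both x = 0 and u = 0.
Enumerating the 32 input combinations, 2 give g5 = 1 and 30 give g5 = 0.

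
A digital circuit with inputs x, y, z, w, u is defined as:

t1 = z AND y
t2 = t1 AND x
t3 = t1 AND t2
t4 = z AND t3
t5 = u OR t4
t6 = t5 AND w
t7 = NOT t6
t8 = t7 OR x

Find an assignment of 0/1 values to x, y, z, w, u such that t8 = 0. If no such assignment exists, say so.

x=0, y=1, z=0, w=1, u=1

Check with x=0, y=1, z=0, w=1, u=1:
t1 = z AND y = 0 AND 1 = 0
t2 = t1 AND x = 0 AND 0 = 0
t3 = t1 AND t2 = 0 AND 0 = 0
t4 = z AND t3 = 0 AND 0 = 0
t5 = u OR t4 = 1 OR 0 = 1
t6 = t5 AND w = 1 AND 1 = 1
t7 = NOT t6 = NOT 1 = 0
t8 = t7 OR x = 0 OR 0 = 0
So t8 = 0 as required.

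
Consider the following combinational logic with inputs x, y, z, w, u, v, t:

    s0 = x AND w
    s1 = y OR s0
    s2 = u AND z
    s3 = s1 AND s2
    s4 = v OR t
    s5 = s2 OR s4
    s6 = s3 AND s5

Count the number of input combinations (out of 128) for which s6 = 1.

s6 = s3 AND s5 must be 1, so both s3 = 1 and s5 = 1.
s3 = s1 AND s2 must be 1, so both s1 = 1 and s2 = 1.
Enumerating the 128 input combinations, 20 give s6 = 1 and 108 give s6 = 0.

20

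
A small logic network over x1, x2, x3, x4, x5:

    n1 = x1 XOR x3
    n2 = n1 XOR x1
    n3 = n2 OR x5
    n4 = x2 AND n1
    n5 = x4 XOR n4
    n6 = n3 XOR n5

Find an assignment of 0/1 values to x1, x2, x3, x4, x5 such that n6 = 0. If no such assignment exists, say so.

x1=1, x2=0, x3=0, x4=0, x5=0

Check with x1=1, x2=0, x3=0, x4=0, x5=0:
n1 = x1 XOR x3 = 1 XOR 0 = 1
n2 = n1 XOR x1 = 1 XOR 1 = 0
n3 = n2 OR x5 = 0 OR 0 = 0
n4 = x2 AND n1 = 0 AND 1 = 0
n5 = x4 XOR n4 = 0 XOR 0 = 0
n6 = n3 XOR n5 = 0 XOR 0 = 0
So n6 = 0 as required.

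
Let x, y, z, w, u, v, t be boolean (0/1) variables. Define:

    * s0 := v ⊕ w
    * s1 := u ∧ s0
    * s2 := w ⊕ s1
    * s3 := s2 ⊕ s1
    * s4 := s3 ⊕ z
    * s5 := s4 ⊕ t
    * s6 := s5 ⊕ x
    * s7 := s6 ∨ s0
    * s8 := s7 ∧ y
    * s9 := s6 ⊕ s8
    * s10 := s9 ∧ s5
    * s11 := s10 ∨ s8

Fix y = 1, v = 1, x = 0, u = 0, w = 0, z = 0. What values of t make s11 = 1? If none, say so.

s11 = s10 ∨ s8 must be 1, so at least one of s10, s8 is 1.
Check with y = 1, v = 1, x = 0, u = 0, w = 0, z = 0 and t=1:
s0 = v ⊕ w = 1 ⊕ 0 = 1
s1 = u ∧ s0 = 0 ∧ 1 = 0
s2 = w ⊕ s1 = 0 ⊕ 0 = 0
s3 = s2 ⊕ s1 = 0 ⊕ 0 = 0
s4 = s3 ⊕ z = 0 ⊕ 0 = 0
s5 = s4 ⊕ t = 0 ⊕ 1 = 1
s6 = s5 ⊕ x = 1 ⊕ 0 = 1
s7 = s6 ∨ s0 = 1 ∨ 1 = 1
s8 = s7 ∧ y = 1 ∧ 1 = 1
s9 = s6 ⊕ s8 = 1 ⊕ 1 = 0
s10 = s9 ∧ s5 = 0 ∧ 1 = 0
s11 = s10 ∨ s8 = 0 ∨ 1 = 1
So s11 = 1.

t=1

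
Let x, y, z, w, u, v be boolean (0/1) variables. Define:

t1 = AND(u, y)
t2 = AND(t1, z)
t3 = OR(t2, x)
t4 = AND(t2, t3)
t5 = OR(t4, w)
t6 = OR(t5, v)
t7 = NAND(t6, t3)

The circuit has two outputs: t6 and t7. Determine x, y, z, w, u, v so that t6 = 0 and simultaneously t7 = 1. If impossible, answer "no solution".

Check with x=0 y=1 z=1 w=0 u=0 v=0:
t1 = AND(u, y) = AND(0, 1) = 0
t2 = AND(t1, z) = AND(0, 1) = 0
t3 = OR(t2, x) = OR(0, 0) = 0
t4 = AND(t2, t3) = AND(0, 0) = 0
t5 = OR(t4, w) = OR(0, 0) = 0
t6 = OR(t5, v) = OR(0, 0) = 0
t7 = NAND(t6, t3) = NAND(0, 0) = 1
So t6 = 0 and t7 = 1.

x=0 y=1 z=1 w=0 u=0 v=0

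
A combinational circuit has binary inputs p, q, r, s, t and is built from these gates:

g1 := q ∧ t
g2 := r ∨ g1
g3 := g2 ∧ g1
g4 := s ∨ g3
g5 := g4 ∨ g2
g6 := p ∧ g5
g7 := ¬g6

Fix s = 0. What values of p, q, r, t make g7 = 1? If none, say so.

p=0, q=0, r=1, t=1

Check with s = 0 and p=0, q=0, r=1, t=1:
g1 = q ∧ t = 0 ∧ 1 = 0
g2 = r ∨ g1 = 1 ∨ 0 = 1
g3 = g2 ∧ g1 = 1 ∧ 0 = 0
g4 = s ∨ g3 = 0 ∨ 0 = 0
g5 = g4 ∨ g2 = 0 ∨ 1 = 1
g6 = p ∧ g5 = 0 ∧ 1 = 0
g7 = ¬g6 = ¬0 = 1
So g7 = 1.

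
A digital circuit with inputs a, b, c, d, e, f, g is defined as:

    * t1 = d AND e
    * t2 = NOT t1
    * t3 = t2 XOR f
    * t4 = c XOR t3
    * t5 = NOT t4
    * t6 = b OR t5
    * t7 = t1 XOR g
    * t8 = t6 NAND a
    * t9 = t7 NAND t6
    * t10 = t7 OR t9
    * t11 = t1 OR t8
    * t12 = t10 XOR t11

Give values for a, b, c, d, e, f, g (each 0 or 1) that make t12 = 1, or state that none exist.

a=1, b=1, c=1, d=1, e=0, f=0, g=1

Check with a=1, b=1, c=1, d=1, e=0, f=0, g=1:
t1 = d AND e = 1 AND 0 = 0
t2 = NOT t1 = NOT 0 = 1
t3 = t2 XOR f = 1 XOR 0 = 1
t4 = c XOR t3 = 1 XOR 1 = 0
t5 = NOT t4 = NOT 0 = 1
t6 = b OR t5 = 1 OR 1 = 1
t7 = t1 XOR g = 0 XOR 1 = 1
t8 = t6 NAND a = 1 NAND 1 = 0
t9 = t7 NAND t6 = 1 NAND 1 = 0
t10 = t7 OR t9 = 1 OR 0 = 1
t11 = t1 OR t8 = 0 OR 0 = 0
t12 = t10 XOR t11 = 1 XOR 0 = 1
So t12 = 1 as required.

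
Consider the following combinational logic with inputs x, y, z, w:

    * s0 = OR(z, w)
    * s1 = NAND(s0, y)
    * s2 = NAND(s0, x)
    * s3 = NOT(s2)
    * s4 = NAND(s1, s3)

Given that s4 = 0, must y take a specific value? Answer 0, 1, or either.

s4 = NAND(s1, s3) must be 0, so both s1 = 1 and s3 = 1.
Every assignment with s4 = 0 has y = 0; there are 3 such assignment(s).
  x=1, y=0, z=0, w=1
  x=1, y=0, z=1, w=0
  x=1, y=0, z=1, w=1

0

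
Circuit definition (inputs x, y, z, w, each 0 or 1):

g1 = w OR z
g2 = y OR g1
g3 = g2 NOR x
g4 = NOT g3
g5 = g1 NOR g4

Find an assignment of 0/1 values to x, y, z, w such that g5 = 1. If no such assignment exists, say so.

Check with x=0, y=0, z=0, w=0:
g1 = w OR z = 0 OR 0 = 0
g2 = y OR g1 = 0 OR 0 = 0
g3 = g2 NOR x = 0 NOR 0 = 1
g4 = NOT g3 = NOT 1 = 0
g5 = g1 NOR g4 = 0 NOR 0 = 1
So g5 = 1 as required.

x=0, y=0, z=0, w=0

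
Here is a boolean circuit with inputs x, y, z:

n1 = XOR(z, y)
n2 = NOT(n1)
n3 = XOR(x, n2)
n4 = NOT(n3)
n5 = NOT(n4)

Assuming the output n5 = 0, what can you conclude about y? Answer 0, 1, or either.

Both values of y occur among assignments with n5 = 0:
  y=0: x=0, y=0, z=1
  y=1: x=0, y=1, z=0

either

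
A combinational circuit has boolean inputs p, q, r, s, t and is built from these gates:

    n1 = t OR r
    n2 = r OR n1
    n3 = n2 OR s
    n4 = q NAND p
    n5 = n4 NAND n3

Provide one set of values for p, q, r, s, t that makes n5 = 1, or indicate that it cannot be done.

p=1, q=1, r=0, s=1, t=1

n5 = n4 NAND n3 must be 1, so at least one of n4, n3 is 0.
Check with p=1, q=1, r=0, s=1, t=1:
n1 = t OR r = 1 OR 0 = 1
n2 = r OR n1 = 0 OR 1 = 1
n3 = n2 OR s = 1 OR 1 = 1
n4 = q NAND p = 1 NAND 1 = 0
n5 = n4 NAND n3 = 0 NAND 1 = 1
So n5 = 1 as required.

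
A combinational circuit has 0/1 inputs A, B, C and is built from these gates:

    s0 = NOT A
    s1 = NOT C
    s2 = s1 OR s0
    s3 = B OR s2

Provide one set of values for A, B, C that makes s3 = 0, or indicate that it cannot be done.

Check with A=1, B=0, C=1:
s0 = NOT A = NOT 1 = 0
s1 = NOT C = NOT 1 = 0
s2 = s1 OR s0 = 0 OR 0 = 0
s3 = B OR s2 = 0 OR 0 = 0
So s3 = 0 as required.

A=1, B=0, C=1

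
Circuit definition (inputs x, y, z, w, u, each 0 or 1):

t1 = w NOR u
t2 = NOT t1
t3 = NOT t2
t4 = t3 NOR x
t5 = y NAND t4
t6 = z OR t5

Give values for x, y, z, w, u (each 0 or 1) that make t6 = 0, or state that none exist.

Check with x=0, y=1, z=0, w=1, u=1:
t1 = w NOR u = 1 NOR 1 = 0
t2 = NOT t1 = NOT 0 = 1
t3 = NOT t2 = NOT 1 = 0
t4 = t3 NOR x = 0 NOR 0 = 1
t5 = y NAND t4 = 1 NAND 1 = 0
t6 = z OR t5 = 0 OR 0 = 0
So t6 = 0 as required.

x=0, y=1, z=0, w=1, u=1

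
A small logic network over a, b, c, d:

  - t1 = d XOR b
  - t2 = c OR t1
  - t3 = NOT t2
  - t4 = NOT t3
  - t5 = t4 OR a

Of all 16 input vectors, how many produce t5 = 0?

2

t5 = t4 OR a must be 0, so both t4 = 0 and a = 0.
Satisfying assignments:
  a=0, b=0, c=0, d=0
  a=0, b=1, c=0, d=1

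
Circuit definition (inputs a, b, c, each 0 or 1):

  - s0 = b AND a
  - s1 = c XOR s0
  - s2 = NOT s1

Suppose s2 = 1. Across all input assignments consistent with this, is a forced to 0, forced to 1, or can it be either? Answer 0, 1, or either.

either

Both values of a occur among assignments with s2 = 1:
  a=0: a=0, b=0, c=0
  a=1: a=1, b=0, c=0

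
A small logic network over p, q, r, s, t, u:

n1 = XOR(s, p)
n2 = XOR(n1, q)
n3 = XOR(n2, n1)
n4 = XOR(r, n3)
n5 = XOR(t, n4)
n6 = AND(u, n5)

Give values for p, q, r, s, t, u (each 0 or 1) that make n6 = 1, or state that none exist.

p=1 q=1 r=0 s=0 t=0 u=1

Check with p=1 q=1 r=0 s=0 t=0 u=1:
n1 = XOR(s, p) = XOR(0, 1) = 1
n2 = XOR(n1, q) = XOR(1, 1) = 0
n3 = XOR(n2, n1) = XOR(0, 1) = 1
n4 = XOR(r, n3) = XOR(0, 1) = 1
n5 = XOR(t, n4) = XOR(0, 1) = 1
n6 = AND(u, n5) = AND(1, 1) = 1
So n6 = 1 as required.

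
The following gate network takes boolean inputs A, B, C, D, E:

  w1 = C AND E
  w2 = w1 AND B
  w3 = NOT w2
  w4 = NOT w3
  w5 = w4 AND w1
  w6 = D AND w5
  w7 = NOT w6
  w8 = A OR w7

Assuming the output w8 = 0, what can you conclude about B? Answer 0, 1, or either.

1

w8 = A OR w7 must be 0, so both A = 0 and w7 = 0.
w7 = NOT w6 must be 0, so w6 = 1.
Every assignment with w8 = 0 has B = 1; there are 1 such assignment(s).
  A=0, B=1, C=1, D=1, E=1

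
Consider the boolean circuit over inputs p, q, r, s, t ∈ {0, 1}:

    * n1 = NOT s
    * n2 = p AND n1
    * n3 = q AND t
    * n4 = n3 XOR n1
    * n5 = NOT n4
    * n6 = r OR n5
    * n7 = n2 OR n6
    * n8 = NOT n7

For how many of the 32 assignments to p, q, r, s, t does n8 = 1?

n8 = NOT n7 must be 1, so n7 = 0.
Satisfying assignments:
  p=0, q=0, r=0, s=0, t=0
  p=0, q=0, r=0, s=0, t=1
  p=0, q=1, r=0, s=0, t=0
  p=0, q=1, r=0, s=1, t=1
  p=1, q=1, r=0, s=1, t=1

5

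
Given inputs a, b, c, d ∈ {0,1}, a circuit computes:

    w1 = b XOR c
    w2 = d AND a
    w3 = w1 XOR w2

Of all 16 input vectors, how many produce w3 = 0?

w3 = w1 XOR w2 must be 0, so w1 and w2 are equal.
Enumerating the 16 input combinations, 8 give w3 = 0 and 8 give w3 = 1.

8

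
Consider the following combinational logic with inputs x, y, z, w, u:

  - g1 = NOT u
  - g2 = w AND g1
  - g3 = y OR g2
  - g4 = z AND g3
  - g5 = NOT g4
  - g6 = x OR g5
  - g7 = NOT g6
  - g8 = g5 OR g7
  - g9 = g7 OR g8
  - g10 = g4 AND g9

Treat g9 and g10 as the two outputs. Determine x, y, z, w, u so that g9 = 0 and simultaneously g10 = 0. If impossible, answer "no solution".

Check with x=1 y=1 z=1 w=1 u=0:
g1 = NOT u = NOT 0 = 1
g2 = w AND g1 = 1 AND 1 = 1
g3 = y OR g2 = 1 OR 1 = 1
g4 = z AND g3 = 1 AND 1 = 1
g5 = NOT g4 = NOT 1 = 0
g6 = x OR g5 = 1 OR 0 = 1
g7 = NOT g6 = NOT 1 = 0
g8 = g5 OR g7 = 0 OR 0 = 0
g9 = g7 OR g8 = 0 OR 0 = 0
g10 = g4 AND g9 = 1 AND 0 = 0
So g9 = 0 and g10 = 0.

x=1 y=1 z=1 w=1 u=0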